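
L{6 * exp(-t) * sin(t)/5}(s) 6/(5 * ((s + 1)^2 + 1))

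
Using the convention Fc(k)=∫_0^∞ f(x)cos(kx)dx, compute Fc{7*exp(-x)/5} 7/(5*(k^2 + 1))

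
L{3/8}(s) 3/(8*s)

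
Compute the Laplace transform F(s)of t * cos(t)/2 (s^2 - 1)/(2 * (s^2 + 1)^2)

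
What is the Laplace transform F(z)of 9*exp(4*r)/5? 9/(5*(z - 4))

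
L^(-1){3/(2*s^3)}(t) 3*t^2/4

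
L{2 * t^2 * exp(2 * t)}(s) 4/(s - 2)^3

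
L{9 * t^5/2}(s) 540/s^6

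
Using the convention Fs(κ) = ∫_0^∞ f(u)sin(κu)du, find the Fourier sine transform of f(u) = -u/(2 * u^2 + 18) -pi * exp(-3 * κ)/4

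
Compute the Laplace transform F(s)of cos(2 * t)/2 s/(2 * (s^2+4))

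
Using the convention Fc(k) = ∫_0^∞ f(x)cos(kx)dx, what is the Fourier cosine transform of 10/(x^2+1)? 5 * pi * exp(-k)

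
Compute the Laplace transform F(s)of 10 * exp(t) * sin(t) 10/((s - 1)^2 + 1)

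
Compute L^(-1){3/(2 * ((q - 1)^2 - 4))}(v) 3 * exp(v) * sinh(2 * v)/4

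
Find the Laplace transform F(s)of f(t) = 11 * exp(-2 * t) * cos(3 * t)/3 11 * (s + 2)/(3 * ((s + 2)^2 + 9))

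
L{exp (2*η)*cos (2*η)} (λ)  (λ - 2)/ ( (λ - 2)^2 + 4)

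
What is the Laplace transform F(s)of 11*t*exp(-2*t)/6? 11/(6*(s + 2)^2)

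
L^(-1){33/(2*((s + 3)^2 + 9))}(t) 11*exp(-3*t)*sin(3*t)/2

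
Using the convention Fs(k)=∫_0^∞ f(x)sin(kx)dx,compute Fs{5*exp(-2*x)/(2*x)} 5*atan(k/2)/2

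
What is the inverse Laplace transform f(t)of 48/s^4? 8 * t^3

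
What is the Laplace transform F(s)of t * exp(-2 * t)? (s + 2)^(-2)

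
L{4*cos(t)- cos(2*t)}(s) 4*s/(s^2 + 1)- s/(s^2 + 4)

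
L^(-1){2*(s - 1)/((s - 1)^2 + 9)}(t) 2*exp(t)*cos(3*t)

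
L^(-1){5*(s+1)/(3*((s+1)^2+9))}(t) 5*exp(-t)*cos(3*t)/3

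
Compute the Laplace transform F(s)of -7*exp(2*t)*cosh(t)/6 7*(2 - s)/(6*((s - 2)^2 - 1))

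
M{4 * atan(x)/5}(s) -2 * pi * sec(pi * s/2)/(5 * s)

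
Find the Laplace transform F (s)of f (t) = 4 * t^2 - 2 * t 8/s^3 - 2/s^2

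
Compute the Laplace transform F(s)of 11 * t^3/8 33/(4 * s^4)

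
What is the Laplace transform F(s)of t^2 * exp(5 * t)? 2/(s - 5)^3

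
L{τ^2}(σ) 2/σ^3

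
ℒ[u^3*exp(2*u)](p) 6/(p - 2)^4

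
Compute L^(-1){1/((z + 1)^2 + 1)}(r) exp(-r)*sin(r)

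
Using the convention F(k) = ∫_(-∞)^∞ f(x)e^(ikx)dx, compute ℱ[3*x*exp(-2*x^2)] 3*sqrt(2)*I*sqrt(pi)*k*exp(-k^2/8)/8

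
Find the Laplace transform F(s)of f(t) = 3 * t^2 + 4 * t 4/s^2 + 6/s^3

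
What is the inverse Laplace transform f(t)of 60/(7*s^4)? 10*t^3/7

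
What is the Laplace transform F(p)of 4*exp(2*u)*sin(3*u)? 12/((p - 2)^2 + 9)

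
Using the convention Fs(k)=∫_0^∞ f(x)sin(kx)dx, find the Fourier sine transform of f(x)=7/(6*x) 7*pi/12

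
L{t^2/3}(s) 2/(3*s^3)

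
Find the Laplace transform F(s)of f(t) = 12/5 12/(5 * s)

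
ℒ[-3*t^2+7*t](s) 7/s^2 - 6/s^3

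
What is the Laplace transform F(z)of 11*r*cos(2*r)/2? 11*(z^2-4)/(2*(z^2 + 4)^2)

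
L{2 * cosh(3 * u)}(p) 2 * p/(p^2 - 9)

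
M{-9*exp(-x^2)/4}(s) -9*gamma(s/2)/8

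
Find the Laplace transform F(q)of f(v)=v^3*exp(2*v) 6/(q - 2)^4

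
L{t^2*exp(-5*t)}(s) 2/(s+5)^3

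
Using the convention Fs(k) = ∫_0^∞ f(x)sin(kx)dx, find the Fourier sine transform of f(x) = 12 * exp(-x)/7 12 * k/(7 * (k^2 + 1))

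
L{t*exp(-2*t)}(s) (s + 2)^(-2)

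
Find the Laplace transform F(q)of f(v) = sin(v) 1/(q^2 + 1)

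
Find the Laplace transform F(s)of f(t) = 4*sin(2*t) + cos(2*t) s/(s^2 + 4) + 8/(s^2 + 4)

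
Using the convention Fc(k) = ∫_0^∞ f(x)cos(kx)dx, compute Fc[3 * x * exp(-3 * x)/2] 3 * (9 - k^2)/(2 * (k^2 + 9)^2)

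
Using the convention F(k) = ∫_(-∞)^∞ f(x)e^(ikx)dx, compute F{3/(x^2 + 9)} pi*exp(-3*Abs(k))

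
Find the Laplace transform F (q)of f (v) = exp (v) 1/ (q - 1)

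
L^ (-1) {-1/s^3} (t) -t^2/2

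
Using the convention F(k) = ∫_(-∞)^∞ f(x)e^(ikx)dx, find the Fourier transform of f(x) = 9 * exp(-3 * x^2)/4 3 * sqrt(3) * sqrt(pi) * exp(-k^2/12)/4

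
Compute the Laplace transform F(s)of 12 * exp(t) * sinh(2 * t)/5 24/(5 * ((s - 1)^2-4))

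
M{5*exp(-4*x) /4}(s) 5*gamma(s) /(4*2^(2*s) ) 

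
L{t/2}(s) 1/(2*s^2) 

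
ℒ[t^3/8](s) 3/(4 * s^4)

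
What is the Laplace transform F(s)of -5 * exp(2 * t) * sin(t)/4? -5/(4 * (s - 2)^2 + 4)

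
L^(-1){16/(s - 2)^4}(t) 8*t^3*exp(2*t)/3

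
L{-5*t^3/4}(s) -15/(2*s^4) 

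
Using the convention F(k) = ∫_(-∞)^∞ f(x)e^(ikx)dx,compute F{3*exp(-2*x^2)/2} 3*sqrt(2)*sqrt(pi)*exp(-k^2/8)/4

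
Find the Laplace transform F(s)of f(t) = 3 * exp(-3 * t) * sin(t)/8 3/(8 * ((s + 3)^2 + 1))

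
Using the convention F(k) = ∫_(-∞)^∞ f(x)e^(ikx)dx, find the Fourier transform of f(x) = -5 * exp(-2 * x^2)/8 -5 * sqrt(2) * sqrt(pi) * exp(-k^2/8)/16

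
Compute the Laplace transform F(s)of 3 3/s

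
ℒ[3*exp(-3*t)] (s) 3/(s + 3)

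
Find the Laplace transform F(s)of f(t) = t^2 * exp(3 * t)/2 (s - 3)^(-3)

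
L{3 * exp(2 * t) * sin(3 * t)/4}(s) 9/(4 * ((s - 2)^2 + 9))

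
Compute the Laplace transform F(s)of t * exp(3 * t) (s - 3)^(-2)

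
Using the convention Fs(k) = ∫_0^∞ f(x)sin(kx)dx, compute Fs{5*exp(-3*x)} 5*k/(k^2 + 9)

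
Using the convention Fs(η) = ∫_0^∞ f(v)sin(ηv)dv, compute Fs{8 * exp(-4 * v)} 8 * η/(η^2 + 16)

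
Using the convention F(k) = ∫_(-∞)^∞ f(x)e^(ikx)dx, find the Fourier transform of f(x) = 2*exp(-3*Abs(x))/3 4/(k^2+9)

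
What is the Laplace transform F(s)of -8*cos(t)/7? -8*s/(7*s^2 + 7)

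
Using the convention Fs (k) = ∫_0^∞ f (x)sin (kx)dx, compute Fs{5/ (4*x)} 5*pi/8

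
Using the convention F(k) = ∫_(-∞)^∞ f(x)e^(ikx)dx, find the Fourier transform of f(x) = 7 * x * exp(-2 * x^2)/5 7 * sqrt(2) * I * sqrt(pi) * k * exp(-k^2/8)/40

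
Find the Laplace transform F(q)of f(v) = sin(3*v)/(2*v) atan(3/q)/2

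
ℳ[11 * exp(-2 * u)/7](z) 11 * gamma(z)/(7 * 2^z)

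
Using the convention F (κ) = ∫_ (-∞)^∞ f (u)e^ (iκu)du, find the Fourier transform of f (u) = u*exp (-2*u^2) sqrt (2)*I*sqrt (pi)*κ*exp (-κ^2/8)/8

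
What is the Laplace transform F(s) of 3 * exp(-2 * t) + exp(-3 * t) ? 3/(s + 2) + 1/(s + 3) 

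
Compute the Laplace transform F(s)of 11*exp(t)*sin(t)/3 11/(3*((s - 1)^2 + 1))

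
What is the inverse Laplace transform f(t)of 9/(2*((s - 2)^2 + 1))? 9*exp(2*t)*sin(t)/2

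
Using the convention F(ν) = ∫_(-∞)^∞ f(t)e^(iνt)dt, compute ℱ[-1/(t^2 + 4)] -pi * exp(-2 * Abs(ν))/2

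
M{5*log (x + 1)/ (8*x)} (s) -5*pi*csc (pi*s)/ (8*s - 8)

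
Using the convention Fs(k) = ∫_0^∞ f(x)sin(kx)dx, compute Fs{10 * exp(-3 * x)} 10 * k/(k^2 + 9)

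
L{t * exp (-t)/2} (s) 1/ (2 * (s + 1)^2)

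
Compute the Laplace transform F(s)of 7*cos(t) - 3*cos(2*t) 7*s/(s^2 + 1) - 3*s/(s^2 + 4)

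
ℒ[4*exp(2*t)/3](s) 4/(3*(s - 2))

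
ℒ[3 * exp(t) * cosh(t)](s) 3 * (s - 1) /(s * (s - 2) ) 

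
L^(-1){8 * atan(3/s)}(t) 8 * sin(3 * t)/t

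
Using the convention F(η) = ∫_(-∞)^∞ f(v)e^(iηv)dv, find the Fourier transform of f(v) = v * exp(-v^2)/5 I * sqrt(pi) * η * exp(-η^2/4)/10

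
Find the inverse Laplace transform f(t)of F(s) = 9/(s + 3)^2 9*t*exp(-3*t)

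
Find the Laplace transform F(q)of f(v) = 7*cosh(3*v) 7*q/(q^2 - 9)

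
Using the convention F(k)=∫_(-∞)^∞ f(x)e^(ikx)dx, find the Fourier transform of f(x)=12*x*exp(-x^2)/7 6*I*sqrt(pi)*k*exp(-k^2/4)/7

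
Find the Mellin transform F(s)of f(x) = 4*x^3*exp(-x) 4*gamma(s + 3)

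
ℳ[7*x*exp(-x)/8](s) 7*gamma(s + 1)/8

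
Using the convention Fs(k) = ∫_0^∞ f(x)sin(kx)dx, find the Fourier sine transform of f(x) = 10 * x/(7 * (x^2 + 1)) 5 * pi * exp(-k)/7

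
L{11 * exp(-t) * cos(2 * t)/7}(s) 11 * (s + 1)/(7 * ((s + 1)^2 + 4))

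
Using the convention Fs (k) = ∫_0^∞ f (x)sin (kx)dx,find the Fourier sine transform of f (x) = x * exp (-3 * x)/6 k/ (k^2 + 9)^2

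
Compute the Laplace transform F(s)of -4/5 -4/(5*s)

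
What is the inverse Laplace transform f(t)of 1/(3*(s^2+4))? sin(2*t)/6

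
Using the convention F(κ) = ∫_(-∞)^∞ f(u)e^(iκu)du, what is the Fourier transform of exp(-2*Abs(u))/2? 2/(κ^2 + 4)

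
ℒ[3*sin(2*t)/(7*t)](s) 3*atan(2/s)/7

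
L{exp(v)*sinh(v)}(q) 1/(q*(q - 2))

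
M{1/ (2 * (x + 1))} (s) pi * csc (pi * s)/2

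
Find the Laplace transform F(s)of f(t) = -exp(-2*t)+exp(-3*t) 1/(s+3) - 1/(s+2)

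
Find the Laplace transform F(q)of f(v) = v q^(-2)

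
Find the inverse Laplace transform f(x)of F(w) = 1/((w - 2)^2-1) exp(2 * x) * sinh(x)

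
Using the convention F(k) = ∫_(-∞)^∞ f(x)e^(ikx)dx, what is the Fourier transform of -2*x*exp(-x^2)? -I*sqrt(pi)*k*exp(-k^2/4)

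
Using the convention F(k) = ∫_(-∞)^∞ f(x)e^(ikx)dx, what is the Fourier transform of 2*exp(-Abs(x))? 4/(k^2 + 1)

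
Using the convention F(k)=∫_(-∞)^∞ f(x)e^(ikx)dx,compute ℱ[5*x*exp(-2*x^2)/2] 5*sqrt(2)*I*sqrt(pi)*k*exp(-k^2/8)/16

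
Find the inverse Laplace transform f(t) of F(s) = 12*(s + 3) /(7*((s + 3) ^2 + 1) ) 12*exp(-3*t)*cos(t) /7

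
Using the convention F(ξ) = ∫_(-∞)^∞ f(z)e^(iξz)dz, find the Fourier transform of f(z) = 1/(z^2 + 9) pi * exp(-3 * Abs(ξ))/3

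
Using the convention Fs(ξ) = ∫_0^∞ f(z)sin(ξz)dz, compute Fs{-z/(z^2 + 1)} -pi * exp(-ξ)/2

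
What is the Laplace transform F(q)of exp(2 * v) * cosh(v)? (q - 2)/((q - 2)^2 - 1)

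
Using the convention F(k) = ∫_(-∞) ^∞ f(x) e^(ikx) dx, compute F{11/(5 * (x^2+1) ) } 11 * pi * exp(-Abs(k) ) /5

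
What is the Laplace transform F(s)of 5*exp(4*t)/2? 5/(2*(s - 4))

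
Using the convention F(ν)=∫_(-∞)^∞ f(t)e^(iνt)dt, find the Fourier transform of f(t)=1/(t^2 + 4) pi*exp(-2*Abs(ν))/2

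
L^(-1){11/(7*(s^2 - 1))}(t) 11*sinh(t)/7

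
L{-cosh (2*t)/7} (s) -s/ (7*s^2 - 28)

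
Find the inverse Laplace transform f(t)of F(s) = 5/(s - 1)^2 5*t*exp(t)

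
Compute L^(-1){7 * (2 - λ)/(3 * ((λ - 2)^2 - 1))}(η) -7 * exp(2 * η) * cosh(η)/3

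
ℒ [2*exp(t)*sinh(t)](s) 2/(s*(s - 2))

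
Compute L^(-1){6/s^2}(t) 6*t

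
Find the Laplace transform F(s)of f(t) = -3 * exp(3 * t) -3/(s - 3)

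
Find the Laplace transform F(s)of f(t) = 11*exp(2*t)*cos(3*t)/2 11*(s - 2)/(2*((s - 2)^2 + 9))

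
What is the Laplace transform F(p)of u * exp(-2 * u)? (p + 2)^(-2)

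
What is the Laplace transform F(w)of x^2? 2/w^3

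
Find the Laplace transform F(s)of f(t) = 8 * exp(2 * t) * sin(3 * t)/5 24/(5 * ((s - 2)^2 + 9))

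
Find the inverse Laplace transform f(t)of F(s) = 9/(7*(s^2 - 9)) 3*sinh(3*t)/7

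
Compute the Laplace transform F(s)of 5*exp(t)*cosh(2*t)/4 5*(s - 1)/(4*((s - 1)^2 - 4))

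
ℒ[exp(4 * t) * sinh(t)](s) 1/((s - 4) ^2-1) 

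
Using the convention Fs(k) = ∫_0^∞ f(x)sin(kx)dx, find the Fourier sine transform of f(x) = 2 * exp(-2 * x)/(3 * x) 2 * atan(k/2)/3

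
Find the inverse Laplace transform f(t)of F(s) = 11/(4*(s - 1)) 11*exp(t)/4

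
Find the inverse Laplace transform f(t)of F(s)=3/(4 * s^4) t^3/8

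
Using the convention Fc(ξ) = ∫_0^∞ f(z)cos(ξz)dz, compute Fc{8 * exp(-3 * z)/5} 24/(5 * (ξ^2+9))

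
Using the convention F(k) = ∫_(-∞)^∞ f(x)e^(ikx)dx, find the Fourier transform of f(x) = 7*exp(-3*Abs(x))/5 42/(5*(k^2 + 9))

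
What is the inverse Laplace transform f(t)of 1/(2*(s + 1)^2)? t*exp(-t)/2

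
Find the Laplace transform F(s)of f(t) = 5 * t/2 5/(2 * s^2)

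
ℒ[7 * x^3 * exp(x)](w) 42/(w - 1) ^4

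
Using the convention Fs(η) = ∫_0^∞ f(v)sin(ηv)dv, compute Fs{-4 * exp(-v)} -4 * η/(η^2 + 1)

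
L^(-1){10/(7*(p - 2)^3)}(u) 5*u^2*exp(2*u)/7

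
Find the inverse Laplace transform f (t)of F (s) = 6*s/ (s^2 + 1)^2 3*t*sin (t)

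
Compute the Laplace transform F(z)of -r -1/z^2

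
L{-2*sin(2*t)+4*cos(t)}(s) 4*s/(s^2+1)-4/(s^2+4)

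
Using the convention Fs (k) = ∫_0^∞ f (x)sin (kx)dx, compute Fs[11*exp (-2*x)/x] 11*atan (k/2)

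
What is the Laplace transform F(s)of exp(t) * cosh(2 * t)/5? (s - 1)/(5 * ((s - 1)^2 - 4))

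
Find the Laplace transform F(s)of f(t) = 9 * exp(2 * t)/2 9/(2 * (s - 2))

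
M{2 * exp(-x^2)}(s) gamma(s/2)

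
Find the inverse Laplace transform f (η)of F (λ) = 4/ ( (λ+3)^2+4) 2*exp (-3*η)*sin (2*η)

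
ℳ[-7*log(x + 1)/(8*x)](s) 7*pi*csc(pi*s)/(8*(s - 1))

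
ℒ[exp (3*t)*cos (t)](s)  (s - 3) / ( (s - 3) ^2 + 1) 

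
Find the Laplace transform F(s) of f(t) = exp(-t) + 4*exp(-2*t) 1/(s + 1) + 4/(s + 2) 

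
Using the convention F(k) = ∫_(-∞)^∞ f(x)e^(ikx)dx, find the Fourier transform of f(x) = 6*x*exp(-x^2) 3*I*sqrt(pi)*k*exp(-k^2/4)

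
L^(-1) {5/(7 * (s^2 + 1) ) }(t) 5 * sin(t) /7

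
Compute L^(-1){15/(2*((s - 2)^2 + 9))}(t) 5*exp(2*t)*sin(3*t)/2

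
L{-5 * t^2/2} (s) -5/s^3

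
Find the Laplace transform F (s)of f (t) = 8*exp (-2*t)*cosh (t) 8*(s + 2)/ ( (s + 2)^2 - 1)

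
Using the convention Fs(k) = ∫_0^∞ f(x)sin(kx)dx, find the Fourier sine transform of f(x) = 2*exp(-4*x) 2*k/(k^2 + 16)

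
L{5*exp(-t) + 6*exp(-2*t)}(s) 6/(s + 2) + 5/(s + 1)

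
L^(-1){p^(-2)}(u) u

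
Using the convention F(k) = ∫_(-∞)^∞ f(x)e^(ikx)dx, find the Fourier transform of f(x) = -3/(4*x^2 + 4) -3*pi*exp(-Abs(k))/4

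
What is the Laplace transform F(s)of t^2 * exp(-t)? 2/(s+1)^3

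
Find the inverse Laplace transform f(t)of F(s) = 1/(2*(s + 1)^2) t*exp(-t)/2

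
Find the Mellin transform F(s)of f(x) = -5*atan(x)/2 5*pi*sec(pi*s/2)/(4*s)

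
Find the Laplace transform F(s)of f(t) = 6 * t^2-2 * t 12/s^3-2/s^2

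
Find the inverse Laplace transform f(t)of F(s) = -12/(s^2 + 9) -4 * sin(3 * t)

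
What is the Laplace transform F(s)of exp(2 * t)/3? 1/(3 * (s - 2))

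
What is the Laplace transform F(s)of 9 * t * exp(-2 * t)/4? 9/(4 * (s + 2)^2)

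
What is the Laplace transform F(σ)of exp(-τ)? 1/(σ+1)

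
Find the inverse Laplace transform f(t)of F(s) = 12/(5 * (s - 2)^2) 12 * t * exp(2 * t)/5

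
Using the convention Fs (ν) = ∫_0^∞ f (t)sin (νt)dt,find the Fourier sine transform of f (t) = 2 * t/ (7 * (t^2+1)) pi * exp (-ν)/7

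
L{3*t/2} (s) 3/ (2*s^2)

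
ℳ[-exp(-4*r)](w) -gamma(w)/4^w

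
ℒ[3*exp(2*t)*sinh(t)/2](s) 3/(2*((s - 2)^2 - 1))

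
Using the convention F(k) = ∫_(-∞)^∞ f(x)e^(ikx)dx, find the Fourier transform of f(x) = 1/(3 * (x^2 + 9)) pi * exp(-3 * Abs(k))/9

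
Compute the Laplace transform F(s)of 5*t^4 120/s^5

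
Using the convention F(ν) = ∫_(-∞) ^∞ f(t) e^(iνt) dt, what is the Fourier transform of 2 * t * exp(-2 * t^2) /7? sqrt(2) * I * sqrt(pi) * ν * exp(-ν^2/8) /28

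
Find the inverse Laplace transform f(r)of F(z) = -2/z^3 -r^2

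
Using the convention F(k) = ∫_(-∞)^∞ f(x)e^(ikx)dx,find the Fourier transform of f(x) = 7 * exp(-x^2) 7 * sqrt(pi) * exp(-k^2/4)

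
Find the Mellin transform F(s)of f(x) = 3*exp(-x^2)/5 3*gamma(s/2)/10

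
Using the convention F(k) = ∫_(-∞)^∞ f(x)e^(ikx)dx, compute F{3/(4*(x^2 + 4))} 3*pi*exp(-2*Abs(k))/8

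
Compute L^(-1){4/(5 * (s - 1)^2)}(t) 4 * t * exp(t)/5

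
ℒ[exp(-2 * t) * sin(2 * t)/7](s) 2/(7 * ((s + 2)^2 + 4))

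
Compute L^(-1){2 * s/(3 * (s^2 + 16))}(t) 2 * cos(4 * t)/3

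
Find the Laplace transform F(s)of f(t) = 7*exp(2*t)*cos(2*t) 7*(s - 2)/((s - 2)^2 + 4)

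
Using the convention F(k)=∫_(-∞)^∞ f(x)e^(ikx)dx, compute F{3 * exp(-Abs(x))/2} 3/(k^2 + 1)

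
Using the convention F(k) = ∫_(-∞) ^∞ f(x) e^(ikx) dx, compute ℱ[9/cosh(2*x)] 9*pi/(2*cosh(pi*k/4) ) 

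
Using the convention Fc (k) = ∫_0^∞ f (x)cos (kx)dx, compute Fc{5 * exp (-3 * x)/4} 15/ (4 * (k^2 + 9))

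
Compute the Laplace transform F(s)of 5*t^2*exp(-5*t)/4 5/(2*(s + 5)^3)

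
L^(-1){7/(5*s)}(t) 7/5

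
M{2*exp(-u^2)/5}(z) gamma(z/2)/5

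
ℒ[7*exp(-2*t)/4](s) 7/(4*(s + 2))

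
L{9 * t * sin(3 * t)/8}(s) 27 * s/(4 * (s^2 + 9)^2)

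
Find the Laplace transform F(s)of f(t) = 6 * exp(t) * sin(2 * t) 12/((s - 1)^2 + 4)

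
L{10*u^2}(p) 20/p^3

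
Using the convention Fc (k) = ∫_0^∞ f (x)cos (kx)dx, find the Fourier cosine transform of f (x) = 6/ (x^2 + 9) pi*exp (-3*k)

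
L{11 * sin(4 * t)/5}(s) 44/(5 * (s^2 + 16))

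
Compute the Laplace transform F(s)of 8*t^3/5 48/(5*s^4)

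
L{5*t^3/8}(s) 15/(4*s^4)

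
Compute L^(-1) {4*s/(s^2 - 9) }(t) 4*cosh(3*t) 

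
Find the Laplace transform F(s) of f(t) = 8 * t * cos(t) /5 8 * (s^2-1) /(5 * (s^2 + 1) ^2) 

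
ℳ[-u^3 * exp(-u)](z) -gamma(z + 3)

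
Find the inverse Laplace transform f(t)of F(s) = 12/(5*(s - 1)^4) 2*t^3*exp(t)/5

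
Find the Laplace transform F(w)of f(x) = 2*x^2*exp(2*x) 4/(w - 2)^3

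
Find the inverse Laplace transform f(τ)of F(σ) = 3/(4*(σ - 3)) 3*exp(3*τ)/4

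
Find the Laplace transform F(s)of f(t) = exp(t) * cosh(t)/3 (s - 1)/(3 * s * (s - 2))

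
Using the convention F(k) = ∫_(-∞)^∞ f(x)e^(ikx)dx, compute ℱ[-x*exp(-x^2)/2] -I*sqrt(pi)*k*exp(-k^2/4)/4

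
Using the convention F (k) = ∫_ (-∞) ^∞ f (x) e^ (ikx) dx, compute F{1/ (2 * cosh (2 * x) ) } pi/ (4 * cosh (pi * k/4) ) 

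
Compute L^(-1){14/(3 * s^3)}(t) 7 * t^2/3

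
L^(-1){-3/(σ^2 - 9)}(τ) -sinh(3 * τ)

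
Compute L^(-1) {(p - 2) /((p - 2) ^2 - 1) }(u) exp(2*u)*cosh(u) 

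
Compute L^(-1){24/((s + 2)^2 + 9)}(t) 8*exp(-2*t)*sin(3*t)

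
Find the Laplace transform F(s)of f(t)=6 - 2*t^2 6/s - 4/s^3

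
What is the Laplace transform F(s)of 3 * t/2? 3/(2 * s^2)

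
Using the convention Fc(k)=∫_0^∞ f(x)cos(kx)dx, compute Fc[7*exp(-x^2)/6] 7*sqrt(pi)*exp(-k^2/4)/12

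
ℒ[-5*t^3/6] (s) -5/s^4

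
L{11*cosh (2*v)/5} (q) 11*q/ (5*(q^2-4))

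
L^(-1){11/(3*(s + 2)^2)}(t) 11*t*exp(-2*t)/3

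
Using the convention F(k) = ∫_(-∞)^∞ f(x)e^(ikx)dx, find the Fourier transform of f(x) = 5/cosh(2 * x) 5 * pi/(2 * cosh(pi * k/4))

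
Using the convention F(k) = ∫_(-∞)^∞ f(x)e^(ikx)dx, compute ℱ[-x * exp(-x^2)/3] -I * sqrt(pi) * k * exp(-k^2/4)/6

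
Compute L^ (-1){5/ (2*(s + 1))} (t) 5*exp (-t)/2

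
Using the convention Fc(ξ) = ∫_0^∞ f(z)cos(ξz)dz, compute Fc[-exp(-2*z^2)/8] -sqrt(2)*sqrt(pi)*exp(-ξ^2/8)/32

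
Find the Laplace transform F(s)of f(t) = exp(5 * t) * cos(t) (s - 5)/((s - 5)^2 + 1)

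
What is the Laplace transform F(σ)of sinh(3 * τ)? 3/(σ^2 - 9)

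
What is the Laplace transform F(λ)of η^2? 2/λ^3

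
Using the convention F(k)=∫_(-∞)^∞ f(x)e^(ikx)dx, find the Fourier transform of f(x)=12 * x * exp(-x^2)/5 6 * I * sqrt(pi) * k * exp(-k^2/4)/5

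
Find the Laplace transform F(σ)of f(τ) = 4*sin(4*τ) 16/(σ^2 + 16)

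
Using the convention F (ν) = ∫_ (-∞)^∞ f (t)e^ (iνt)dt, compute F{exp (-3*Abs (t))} 6/ (ν^2 + 9)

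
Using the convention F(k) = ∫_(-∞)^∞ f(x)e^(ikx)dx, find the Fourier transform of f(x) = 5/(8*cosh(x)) 5*pi/(8*cosh(pi*k/2))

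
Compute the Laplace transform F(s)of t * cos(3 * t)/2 (s^2 - 9)/(2 * (s^2 + 9)^2)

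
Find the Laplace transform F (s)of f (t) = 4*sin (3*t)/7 12/ (7*(s^2 + 9))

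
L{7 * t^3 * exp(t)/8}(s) 21/(4 * (s - 1)^4)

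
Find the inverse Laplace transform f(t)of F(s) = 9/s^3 9 * t^2/2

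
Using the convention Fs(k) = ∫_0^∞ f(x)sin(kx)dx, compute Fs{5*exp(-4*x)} 5*k/(k^2+16)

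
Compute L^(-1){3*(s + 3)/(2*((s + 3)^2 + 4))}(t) 3*exp(-3*t)*cos(2*t)/2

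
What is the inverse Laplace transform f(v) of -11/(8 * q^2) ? -11 * v/8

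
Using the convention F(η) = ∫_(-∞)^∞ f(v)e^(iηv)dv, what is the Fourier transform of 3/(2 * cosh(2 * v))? 3 * pi/(4 * cosh(pi * η/4))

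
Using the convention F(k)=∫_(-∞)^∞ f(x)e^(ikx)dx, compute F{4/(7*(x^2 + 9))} 4*pi*exp(-3*Abs(k))/21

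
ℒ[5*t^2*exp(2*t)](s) 10/(s - 2)^3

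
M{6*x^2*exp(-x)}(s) 6*gamma(s + 2)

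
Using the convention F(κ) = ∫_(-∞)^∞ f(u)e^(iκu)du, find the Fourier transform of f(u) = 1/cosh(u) pi/cosh(pi * κ/2)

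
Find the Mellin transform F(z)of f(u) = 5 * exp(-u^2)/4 5 * gamma(z/2)/8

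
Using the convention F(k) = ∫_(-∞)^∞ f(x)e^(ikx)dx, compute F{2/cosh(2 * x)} pi/cosh(pi * k/4)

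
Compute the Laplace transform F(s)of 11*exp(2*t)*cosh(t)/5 11*(s - 2)/(5*((s - 2)^2 - 1))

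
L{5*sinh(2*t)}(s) 10/(s^2 - 4)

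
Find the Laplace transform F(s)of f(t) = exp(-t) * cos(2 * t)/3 (s + 1)/(3 * ((s + 1)^2 + 4))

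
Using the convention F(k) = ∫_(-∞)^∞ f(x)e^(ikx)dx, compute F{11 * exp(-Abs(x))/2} 11/(k^2+1)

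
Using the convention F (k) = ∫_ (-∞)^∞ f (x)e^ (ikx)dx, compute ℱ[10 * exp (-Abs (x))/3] 20/ (3 * (k^2+1))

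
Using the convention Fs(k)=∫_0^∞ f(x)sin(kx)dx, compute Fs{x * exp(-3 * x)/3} 2 * k/(k^2 + 9)^2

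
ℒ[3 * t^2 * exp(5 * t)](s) 6/(s - 5)^3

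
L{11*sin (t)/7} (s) 11/ (7*(s^2+1))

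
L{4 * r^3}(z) 24/z^4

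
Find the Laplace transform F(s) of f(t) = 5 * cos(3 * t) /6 5 * s/(6 * (s^2 + 9) ) 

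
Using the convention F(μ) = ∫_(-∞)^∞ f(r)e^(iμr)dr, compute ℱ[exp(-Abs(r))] 2/(μ^2 + 1)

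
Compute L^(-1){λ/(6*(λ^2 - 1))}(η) cosh(η)/6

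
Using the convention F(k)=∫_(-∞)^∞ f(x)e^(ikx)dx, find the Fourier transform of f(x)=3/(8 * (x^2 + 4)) 3 * pi * exp(-2 * Abs(k))/16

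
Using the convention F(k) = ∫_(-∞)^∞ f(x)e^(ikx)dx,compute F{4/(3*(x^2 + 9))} 4*pi*exp(-3*Abs(k))/9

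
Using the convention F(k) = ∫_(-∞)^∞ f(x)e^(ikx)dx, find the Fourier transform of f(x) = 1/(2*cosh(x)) pi/(2*cosh(pi*k/2))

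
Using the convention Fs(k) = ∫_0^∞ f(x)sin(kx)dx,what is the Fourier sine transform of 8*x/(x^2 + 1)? 4*pi*exp(-k)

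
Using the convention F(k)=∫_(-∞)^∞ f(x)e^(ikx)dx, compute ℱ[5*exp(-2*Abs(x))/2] 10/(k^2 + 4)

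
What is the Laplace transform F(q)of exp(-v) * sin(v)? 1/((q + 1)^2 + 1)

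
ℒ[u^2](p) 2/p^3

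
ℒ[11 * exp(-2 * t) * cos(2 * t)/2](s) 11 * (s + 2)/(2 * ((s + 2)^2 + 4))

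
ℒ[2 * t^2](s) 4/s^3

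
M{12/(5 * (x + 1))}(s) 12 * pi * csc(pi * s)/5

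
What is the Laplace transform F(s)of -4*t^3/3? -8/s^4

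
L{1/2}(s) 1/(2*s)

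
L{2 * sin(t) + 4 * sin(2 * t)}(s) 2/(s^2 + 1) + 8/(s^2 + 4)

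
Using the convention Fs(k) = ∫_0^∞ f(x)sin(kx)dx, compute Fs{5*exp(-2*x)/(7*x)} 5*atan(k/2)/7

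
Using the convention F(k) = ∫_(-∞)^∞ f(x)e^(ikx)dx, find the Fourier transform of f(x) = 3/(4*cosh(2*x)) 3*pi/(8*cosh(pi*k/4))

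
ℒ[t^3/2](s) 3/s^4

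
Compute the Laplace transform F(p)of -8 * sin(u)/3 -8/(3 * p^2 + 3)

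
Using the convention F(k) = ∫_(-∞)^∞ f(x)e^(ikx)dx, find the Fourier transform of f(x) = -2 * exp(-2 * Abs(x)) -8/(k^2 + 4)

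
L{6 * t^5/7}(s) 720/(7 * s^6)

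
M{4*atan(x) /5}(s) -2*pi*sec(pi*s/2) /(5*s) 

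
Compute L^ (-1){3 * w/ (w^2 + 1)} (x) 3 * cos (x)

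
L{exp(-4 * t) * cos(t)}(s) (s + 4)/((s + 4)^2 + 1)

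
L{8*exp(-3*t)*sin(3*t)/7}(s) 24/(7*((s + 3)^2 + 9))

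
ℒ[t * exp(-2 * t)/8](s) 1/(8 * (s + 2)^2)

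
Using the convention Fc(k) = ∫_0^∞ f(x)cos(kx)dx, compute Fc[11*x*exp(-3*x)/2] 11*(9 - k^2)/(2*(k^2 + 9)^2)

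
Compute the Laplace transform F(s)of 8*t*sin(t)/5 16*s/(5*(s^2 + 1)^2)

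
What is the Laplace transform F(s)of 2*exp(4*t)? 2/(s - 4)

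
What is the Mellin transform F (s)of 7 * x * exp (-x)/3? 7 * gamma (s + 1)/3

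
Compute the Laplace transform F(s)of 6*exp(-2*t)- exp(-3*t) 6/(s + 2) - 1/(s + 3)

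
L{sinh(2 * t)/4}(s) 1/(2 * (s^2 - 4))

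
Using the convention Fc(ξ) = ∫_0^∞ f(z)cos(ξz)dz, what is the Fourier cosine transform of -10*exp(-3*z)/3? -10/(ξ^2 + 9)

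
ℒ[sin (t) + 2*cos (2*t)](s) 2*s/ (s^2 + 4) + 1/ (s^2 + 1)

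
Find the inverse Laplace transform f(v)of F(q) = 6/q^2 6 * v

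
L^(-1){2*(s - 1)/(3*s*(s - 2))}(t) 2*exp(t)*cosh(t)/3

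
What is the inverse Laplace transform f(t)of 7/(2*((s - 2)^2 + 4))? 7*exp(2*t)*sin(2*t)/4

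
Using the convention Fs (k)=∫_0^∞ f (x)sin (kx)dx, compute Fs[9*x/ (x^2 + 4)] 9*pi*exp (-2*k)/2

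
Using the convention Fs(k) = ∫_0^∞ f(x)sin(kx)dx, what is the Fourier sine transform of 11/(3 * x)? 11 * pi/6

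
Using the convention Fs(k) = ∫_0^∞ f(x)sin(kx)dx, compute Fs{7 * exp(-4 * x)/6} 7 * k/(6 * (k^2 + 16))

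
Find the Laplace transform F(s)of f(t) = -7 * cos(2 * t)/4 -7 * s/(4 * s^2 + 16)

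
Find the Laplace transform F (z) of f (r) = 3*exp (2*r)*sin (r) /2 3/ (2*( (z - 2) ^2 + 1) ) 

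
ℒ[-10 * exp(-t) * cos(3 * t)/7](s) 10 * (-s - 1)/(7 * ((s + 1)^2 + 9))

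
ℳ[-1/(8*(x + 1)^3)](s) -pi*(s - 2)*(s - 1)/(16*sin(pi*s))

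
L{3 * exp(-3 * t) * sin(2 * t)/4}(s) 3/(2 * ((s+3)^2+4))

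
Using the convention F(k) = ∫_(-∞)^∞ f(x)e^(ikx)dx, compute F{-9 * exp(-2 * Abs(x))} -36/(k^2 + 4)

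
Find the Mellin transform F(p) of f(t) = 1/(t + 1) pi * csc(pi * p) 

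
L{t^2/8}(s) 1/(4 * s^3)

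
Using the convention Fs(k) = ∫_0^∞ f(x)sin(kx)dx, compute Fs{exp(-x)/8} k/(8*(k^2+1))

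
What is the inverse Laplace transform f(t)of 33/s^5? 11 * t^4/8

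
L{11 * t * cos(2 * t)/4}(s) 11 * (s^2 - 4)/(4 * (s^2 + 4)^2)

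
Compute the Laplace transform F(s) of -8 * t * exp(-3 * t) -8/(s+3) ^2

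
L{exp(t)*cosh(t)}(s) (s - 1)/(s*(s - 2))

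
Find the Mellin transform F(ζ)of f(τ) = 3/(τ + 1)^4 gamma(ζ) * gamma(4 - ζ)/2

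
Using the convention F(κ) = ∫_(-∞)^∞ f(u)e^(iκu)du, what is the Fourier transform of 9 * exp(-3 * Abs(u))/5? 54/(5 * (κ^2 + 9))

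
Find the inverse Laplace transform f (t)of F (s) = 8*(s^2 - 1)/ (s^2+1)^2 8*t*cos (t)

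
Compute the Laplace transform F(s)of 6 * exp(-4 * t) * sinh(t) 6/((s+4)^2 - 1)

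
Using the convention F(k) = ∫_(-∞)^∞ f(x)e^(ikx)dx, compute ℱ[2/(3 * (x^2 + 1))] 2 * pi * exp(-Abs(k))/3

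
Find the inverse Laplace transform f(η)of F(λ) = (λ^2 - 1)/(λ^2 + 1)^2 η * cos(η)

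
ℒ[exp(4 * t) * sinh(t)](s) 1/((s - 4)^2 - 1)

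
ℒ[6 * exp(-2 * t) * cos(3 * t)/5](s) 6 * (s+2)/(5 * ((s+2)^2+9))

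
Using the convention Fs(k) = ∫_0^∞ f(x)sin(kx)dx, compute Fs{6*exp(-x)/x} 6*atan(k)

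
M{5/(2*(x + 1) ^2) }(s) -5*pi*(s - 1) /(2*sin(pi*s) ) 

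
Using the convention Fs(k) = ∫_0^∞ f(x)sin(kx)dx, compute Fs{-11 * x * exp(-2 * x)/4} -11 * k/(k^2 + 4)^2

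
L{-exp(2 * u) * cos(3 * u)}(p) (2 - p)/((p - 2)^2+9)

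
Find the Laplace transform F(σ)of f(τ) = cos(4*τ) σ/(σ^2 + 16)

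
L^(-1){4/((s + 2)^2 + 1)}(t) 4*exp(-2*t)*sin(t)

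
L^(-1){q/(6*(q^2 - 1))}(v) cosh(v)/6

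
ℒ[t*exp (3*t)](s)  (s - 3)^ (-2)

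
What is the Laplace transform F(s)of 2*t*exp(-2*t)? 2/(s + 2)^2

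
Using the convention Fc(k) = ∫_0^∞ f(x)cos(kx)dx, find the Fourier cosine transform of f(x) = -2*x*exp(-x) 2*(k^2-1)/(k^2+1)^2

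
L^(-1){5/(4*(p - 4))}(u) 5*exp(4*u)/4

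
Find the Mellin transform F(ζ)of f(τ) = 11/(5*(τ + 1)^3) 11*pi*(ζ - 2)*(ζ - 1)/(10*sin(pi*ζ))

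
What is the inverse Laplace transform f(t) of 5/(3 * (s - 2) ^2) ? 5 * t * exp(2 * t) /3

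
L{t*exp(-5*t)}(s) (s + 5)^(-2)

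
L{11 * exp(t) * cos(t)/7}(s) 11 * (s - 1)/(7 * ((s - 1)^2 + 1))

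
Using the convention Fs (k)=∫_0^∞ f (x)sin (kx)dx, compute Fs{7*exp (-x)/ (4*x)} 7*atan (k)/4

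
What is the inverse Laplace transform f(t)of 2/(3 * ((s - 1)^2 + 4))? exp(t) * sin(2 * t)/3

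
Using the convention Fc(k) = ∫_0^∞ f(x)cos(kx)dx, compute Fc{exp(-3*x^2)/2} sqrt(3)*sqrt(pi)*exp(-k^2/12)/12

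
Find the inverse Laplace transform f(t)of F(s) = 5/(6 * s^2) 5 * t/6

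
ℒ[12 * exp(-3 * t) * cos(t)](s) 12 * (s + 3)/((s + 3)^2 + 1)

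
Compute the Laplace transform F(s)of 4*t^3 24/s^4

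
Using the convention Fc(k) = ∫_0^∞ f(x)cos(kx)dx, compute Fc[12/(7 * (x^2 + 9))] 2 * pi * exp(-3 * k)/7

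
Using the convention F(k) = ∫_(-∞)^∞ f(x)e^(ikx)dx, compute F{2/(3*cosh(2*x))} pi/(3*cosh(pi*k/4))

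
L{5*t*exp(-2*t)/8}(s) 5/(8*(s + 2)^2)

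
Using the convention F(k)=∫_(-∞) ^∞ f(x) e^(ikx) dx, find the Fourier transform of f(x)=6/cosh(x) 6*pi/cosh(pi*k/2) 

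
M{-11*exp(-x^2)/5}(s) -11*gamma(s/2)/10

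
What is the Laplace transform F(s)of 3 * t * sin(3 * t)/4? 9 * s/(2 * (s^2+9)^2)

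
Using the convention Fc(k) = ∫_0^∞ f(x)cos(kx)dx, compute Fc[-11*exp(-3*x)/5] -33/(5*k^2 + 45)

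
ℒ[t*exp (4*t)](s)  (s - 4)^ (-2)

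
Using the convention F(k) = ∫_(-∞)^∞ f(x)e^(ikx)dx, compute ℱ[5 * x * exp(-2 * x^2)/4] 5 * sqrt(2) * I * sqrt(pi) * k * exp(-k^2/8)/32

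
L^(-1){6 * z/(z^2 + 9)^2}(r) r * sin(3 * r)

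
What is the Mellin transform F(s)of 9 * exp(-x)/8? 9 * gamma(s)/8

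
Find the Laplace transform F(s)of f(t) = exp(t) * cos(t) (s - 1)/((s - 1)^2 + 1)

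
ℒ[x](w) w^(-2)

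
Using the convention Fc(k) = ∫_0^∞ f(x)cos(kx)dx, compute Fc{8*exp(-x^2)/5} 4*sqrt(pi)*exp(-k^2/4)/5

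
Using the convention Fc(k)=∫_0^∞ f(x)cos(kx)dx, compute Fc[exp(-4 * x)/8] 1/(2 * (k^2 + 16))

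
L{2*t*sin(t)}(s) 4*s/(s^2+1)^2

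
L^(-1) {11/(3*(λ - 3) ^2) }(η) 11*η*exp(3*η) /3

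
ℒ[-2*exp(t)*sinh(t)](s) -2/(s*(s - 2))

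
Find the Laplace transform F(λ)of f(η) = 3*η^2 6/λ^3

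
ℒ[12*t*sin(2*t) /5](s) 48*s/(5*(s^2 + 4) ^2) 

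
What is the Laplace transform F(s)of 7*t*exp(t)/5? 7/(5*(s - 1)^2)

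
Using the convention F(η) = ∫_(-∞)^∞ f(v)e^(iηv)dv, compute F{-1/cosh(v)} -pi/cosh(pi*η/2)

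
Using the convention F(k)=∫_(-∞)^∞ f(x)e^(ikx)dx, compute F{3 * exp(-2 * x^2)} 3 * sqrt(2) * sqrt(pi) * exp(-k^2/8)/2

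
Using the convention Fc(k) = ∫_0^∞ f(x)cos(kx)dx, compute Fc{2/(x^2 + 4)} pi * exp(-2 * k)/2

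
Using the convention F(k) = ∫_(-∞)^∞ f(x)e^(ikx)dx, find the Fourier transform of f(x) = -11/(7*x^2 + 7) -11*pi*exp(-Abs(k))/7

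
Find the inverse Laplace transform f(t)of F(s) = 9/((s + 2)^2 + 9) 3 * exp(-2 * t) * sin(3 * t)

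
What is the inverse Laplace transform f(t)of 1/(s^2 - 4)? sinh(2*t)/2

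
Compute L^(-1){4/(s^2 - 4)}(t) 2*sinh(2*t)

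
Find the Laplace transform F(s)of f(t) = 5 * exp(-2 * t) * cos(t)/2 5 * (s + 2)/(2 * ((s + 2)^2 + 1))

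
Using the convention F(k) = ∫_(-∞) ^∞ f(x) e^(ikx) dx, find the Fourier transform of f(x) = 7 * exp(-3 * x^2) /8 7 * sqrt(3) * sqrt(pi) * exp(-k^2/12) /24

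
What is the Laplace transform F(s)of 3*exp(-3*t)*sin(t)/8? 3/(8*((s + 3)^2 + 1))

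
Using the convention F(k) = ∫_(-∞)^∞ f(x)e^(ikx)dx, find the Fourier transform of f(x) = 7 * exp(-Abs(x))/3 14/(3 * (k^2 + 1))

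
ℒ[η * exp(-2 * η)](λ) (λ + 2)^(-2)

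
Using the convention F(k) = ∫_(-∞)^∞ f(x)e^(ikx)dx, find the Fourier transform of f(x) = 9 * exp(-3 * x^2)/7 3 * sqrt(3) * sqrt(pi) * exp(-k^2/12)/7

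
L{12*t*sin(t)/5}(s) 24*s/(5*(s^2 + 1)^2)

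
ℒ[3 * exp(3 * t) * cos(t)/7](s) 3 * (s - 3)/(7 * ((s - 3)^2 + 1))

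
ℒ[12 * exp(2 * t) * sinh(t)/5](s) 12/(5 * ((s - 2)^2 - 1))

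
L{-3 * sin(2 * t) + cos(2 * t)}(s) s/(s^2 + 4) - 6/(s^2 + 4)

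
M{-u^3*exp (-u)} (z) -gamma (z + 3)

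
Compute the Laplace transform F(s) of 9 9/s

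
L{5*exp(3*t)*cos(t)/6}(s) 5*(s - 3)/(6*((s - 3)^2 + 1))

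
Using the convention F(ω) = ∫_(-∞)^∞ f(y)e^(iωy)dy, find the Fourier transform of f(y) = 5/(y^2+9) 5*pi*exp(-3*Abs(ω))/3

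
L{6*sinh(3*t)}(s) 18/(s^2 - 9)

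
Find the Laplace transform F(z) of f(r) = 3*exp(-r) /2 3/(2*(z + 1) ) 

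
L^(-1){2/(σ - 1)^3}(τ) τ^2 * exp(τ)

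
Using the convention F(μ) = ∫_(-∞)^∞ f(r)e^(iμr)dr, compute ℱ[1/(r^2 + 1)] pi*exp(-Abs(μ))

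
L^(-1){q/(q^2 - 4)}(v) cosh(2*v)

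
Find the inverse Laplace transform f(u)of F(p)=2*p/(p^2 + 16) 2*cos(4*u)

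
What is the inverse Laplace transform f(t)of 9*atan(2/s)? 9*sin(2*t)/t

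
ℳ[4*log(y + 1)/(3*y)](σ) -4*pi*csc(pi*σ)/(3*σ - 3)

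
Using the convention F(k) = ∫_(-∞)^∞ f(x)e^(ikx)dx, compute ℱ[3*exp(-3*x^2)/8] sqrt(3)*sqrt(pi)*exp(-k^2/12)/8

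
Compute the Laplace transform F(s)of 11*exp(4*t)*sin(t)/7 11/(7*((s - 4)^2 + 1))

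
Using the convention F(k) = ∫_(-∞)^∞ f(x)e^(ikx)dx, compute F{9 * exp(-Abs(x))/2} 9/(k^2 + 1)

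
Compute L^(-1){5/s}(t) 5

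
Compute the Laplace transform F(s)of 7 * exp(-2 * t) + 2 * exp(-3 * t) 7/(s + 2) + 2/(s + 3)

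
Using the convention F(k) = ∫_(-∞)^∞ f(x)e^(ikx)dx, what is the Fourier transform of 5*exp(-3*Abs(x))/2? 15/(k^2 + 9)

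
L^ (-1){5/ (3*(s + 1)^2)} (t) 5*t*exp (-t)/3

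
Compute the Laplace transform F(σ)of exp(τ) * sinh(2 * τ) 2/((σ - 1)^2-4)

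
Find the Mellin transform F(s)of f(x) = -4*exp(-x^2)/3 -2*gamma(s/2)/3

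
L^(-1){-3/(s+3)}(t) -3*exp(-3*t)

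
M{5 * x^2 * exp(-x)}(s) 5 * gamma(s + 2)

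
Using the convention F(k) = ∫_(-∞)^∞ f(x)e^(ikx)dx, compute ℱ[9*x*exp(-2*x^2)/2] 9*sqrt(2)*I*sqrt(pi)*k*exp(-k^2/8)/16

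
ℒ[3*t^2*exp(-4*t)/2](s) 3/(s + 4)^3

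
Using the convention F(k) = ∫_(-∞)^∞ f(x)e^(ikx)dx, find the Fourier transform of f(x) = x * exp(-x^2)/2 I * sqrt(pi) * k * exp(-k^2/4)/4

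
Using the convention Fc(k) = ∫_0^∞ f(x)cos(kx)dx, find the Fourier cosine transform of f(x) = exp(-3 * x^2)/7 sqrt(3) * sqrt(pi) * exp(-k^2/12)/42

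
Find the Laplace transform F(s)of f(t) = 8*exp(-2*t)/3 8/(3*(s + 2))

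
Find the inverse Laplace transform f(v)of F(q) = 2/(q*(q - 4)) exp(2*v)*sinh(2*v)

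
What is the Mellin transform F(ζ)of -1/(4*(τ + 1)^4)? pi*(ζ - 3)*(ζ - 2)*(ζ - 1)/(24*sin(pi*ζ))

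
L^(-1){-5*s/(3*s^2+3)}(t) -5*cos(t)/3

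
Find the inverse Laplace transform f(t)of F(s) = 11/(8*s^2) 11*t/8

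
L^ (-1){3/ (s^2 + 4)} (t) 3*sin (2*t)/2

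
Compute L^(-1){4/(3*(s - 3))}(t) 4*exp(3*t)/3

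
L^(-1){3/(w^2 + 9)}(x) sin(3*x)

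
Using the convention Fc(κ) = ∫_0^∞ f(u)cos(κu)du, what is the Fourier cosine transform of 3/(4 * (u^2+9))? pi * exp(-3 * κ)/8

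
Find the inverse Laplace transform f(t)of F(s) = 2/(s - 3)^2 2*t*exp(3*t)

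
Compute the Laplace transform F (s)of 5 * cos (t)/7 5 * s/ (7 * (s^2+1))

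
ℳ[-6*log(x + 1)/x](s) 6*pi*csc(pi*s)/(s - 1)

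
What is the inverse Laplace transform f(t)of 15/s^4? 5 * t^3/2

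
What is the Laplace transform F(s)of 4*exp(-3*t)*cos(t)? 4*(s + 3)/((s + 3)^2 + 1)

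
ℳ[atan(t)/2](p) -pi*sec(pi*p/2)/(4*p)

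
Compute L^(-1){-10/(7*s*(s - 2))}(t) -10*exp(t)*sinh(t)/7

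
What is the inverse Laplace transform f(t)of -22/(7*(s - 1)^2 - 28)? -11*exp(t)*sinh(2*t)/7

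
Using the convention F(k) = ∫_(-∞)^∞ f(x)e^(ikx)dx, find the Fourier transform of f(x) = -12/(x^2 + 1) -12*pi*exp(-Abs(k))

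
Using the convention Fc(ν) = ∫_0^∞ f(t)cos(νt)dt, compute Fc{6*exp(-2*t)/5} 12/(5*(ν^2 + 4))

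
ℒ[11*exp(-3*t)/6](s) 11/(6*(s + 3))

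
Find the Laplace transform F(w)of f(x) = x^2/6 1/(3*w^3)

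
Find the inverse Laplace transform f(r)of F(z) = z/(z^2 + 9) cos(3*r)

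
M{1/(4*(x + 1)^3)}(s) pi*(s - 2)*(s - 1)/(8*sin(pi*s))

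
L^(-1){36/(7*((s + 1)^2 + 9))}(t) 12*exp(-t)*sin(3*t)/7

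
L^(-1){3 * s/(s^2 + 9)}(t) 3 * cos(3 * t)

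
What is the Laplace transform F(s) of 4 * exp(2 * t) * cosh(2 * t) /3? 4 * (s - 2) /(3 * s * (s - 4) ) 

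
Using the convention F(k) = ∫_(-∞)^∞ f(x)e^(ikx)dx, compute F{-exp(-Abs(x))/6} -1/(3 * k^2 + 3)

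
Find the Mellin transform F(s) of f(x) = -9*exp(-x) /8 -9*gamma(s) /8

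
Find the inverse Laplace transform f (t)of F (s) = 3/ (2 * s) 3/2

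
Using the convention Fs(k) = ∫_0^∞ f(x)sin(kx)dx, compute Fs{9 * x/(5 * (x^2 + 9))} 9 * pi * exp(-3 * k)/10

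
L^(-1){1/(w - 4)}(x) exp(4 * x)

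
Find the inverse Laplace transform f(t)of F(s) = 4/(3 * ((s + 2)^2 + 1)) 4 * exp(-2 * t) * sin(t)/3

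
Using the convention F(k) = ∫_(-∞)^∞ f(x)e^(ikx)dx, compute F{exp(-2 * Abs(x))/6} 2/(3 * (k^2 + 4))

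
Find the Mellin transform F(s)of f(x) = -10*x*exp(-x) -10*gamma(s + 1)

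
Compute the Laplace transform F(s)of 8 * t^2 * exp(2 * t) 16/(s - 2)^3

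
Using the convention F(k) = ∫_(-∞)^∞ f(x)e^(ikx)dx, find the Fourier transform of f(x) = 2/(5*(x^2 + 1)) 2*pi*exp(-Abs(k))/5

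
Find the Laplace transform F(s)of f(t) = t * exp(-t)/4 1/(4 * (s+1)^2)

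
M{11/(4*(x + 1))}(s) 11*pi*csc(pi*s)/4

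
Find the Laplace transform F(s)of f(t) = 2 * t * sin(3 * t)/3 4 * s/(s^2 + 9)^2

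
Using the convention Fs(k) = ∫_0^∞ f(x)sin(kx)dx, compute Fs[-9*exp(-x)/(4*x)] -9*atan(k)/4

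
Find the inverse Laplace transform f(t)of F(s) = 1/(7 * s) 1/7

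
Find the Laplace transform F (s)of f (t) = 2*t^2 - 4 4/s^3 - 4/s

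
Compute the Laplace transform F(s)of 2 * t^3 12/s^4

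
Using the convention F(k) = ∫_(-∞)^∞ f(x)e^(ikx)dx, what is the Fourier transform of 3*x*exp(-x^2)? 3*I*sqrt(pi)*k*exp(-k^2/4)/2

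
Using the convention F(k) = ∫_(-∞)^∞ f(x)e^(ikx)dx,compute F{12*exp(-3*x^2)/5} 4*sqrt(3)*sqrt(pi)*exp(-k^2/12)/5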